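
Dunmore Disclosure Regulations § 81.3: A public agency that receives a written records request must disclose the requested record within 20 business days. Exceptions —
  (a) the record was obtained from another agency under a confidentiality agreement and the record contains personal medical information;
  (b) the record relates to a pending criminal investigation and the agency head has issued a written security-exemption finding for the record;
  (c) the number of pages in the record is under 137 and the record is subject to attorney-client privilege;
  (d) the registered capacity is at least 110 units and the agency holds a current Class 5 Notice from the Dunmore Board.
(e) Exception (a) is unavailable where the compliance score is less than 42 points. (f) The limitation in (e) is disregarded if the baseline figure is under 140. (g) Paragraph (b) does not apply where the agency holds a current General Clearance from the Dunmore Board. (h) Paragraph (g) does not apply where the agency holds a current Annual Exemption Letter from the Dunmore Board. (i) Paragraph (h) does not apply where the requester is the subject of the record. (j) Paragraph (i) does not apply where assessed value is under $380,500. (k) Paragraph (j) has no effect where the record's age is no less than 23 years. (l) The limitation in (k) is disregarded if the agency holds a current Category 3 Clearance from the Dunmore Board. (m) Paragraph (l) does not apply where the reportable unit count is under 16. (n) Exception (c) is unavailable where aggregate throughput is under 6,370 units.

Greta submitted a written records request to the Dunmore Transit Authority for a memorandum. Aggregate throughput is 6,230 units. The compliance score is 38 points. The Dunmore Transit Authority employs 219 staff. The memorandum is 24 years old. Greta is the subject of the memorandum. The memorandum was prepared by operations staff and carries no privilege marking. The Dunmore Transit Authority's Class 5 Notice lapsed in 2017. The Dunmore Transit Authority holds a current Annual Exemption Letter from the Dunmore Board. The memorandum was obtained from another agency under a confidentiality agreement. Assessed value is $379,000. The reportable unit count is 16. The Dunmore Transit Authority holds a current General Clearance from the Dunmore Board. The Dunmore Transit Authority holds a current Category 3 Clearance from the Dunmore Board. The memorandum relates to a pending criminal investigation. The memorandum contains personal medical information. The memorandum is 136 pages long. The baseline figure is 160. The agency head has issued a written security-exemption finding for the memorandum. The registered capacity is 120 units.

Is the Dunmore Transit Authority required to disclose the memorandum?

All of (a)'s requirements are met (the memorandum was obtained under a confidentiality agreement; the memorandum contains personal medical information). However, paragraphs (e)–(f) must be considered: (e) operates against (a): the compliance score is 38 points, less than the 42 points limit. (f) does not operate here (the baseline figure is 160, not under 140), so (e) stands. Exception (a) does not apply.
All of (b)'s requirements are met (the memorandum relates to a pending investigation; a written security-exemption finding has been issued). Under paragraphs (g)–(m): (g) is triggered (a current General Clearance is held), but is set aside by (h): (h) operates against (g): a current Annual Exemption Letter is held. (i) is triggered (Greta is the subject of the memorandum), but is overridden by (j): (j) operates against (i): assessed value is $379,000, under the $380,500 limit. (k) would limit (j) — the record's age is 24 years, meeting the 23 years threshold — but (l) sets (k) aside: (l) operates against (k): a current Category 3 Clearance is held. (m), which would lift (l), does not operate here — the reportable unit count is 16, not under 16. So (b) applies.
Exception (c) fails — the memorandum carries no privilege marking.
Exception (d) requires that the agency holds a current Class 5 Notice from the Dunmore Board; but there is no Class 5 Notice in force, so (d) is unavailable.

No — exception (b) applies; the Dunmore Transit Authority is not required to disclose the memorandum.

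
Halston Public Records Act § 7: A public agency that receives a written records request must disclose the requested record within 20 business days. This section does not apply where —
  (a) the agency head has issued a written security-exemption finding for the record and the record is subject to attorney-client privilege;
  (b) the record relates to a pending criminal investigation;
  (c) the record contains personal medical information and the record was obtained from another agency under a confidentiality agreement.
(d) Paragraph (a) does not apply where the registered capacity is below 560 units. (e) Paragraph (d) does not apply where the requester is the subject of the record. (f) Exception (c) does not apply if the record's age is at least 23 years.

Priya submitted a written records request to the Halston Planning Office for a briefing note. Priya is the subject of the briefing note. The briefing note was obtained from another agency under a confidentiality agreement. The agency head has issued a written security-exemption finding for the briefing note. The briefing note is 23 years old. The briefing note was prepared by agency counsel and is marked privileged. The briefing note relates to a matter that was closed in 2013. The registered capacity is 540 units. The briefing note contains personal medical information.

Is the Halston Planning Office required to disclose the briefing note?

All of (a)'s requirements are met (a written security-exemption finding has been issued; the briefing note is privileged). Under paragraphs (d)–(e): (d) would limit (a) — the registered capacity is 540 units, below the 560 units limit — but (e) sets (d) aside: (e) applies — Priya is the subject of the briefing note. Exception (a) stands.
Exception (b) does not apply: the briefing note relates to a closed matter.
Exception (c): the briefing note contains personal medical information; the briefing note was obtained under a confidentiality agreement — every condition holds. Turning to paragraph (f): (f) operates against (c): the record's age is 23 years, meeting the 23 years threshold. So (c) is unavailable.

No — exception (a) applies; the Halston Planning Office is not required to disclose the briefing note.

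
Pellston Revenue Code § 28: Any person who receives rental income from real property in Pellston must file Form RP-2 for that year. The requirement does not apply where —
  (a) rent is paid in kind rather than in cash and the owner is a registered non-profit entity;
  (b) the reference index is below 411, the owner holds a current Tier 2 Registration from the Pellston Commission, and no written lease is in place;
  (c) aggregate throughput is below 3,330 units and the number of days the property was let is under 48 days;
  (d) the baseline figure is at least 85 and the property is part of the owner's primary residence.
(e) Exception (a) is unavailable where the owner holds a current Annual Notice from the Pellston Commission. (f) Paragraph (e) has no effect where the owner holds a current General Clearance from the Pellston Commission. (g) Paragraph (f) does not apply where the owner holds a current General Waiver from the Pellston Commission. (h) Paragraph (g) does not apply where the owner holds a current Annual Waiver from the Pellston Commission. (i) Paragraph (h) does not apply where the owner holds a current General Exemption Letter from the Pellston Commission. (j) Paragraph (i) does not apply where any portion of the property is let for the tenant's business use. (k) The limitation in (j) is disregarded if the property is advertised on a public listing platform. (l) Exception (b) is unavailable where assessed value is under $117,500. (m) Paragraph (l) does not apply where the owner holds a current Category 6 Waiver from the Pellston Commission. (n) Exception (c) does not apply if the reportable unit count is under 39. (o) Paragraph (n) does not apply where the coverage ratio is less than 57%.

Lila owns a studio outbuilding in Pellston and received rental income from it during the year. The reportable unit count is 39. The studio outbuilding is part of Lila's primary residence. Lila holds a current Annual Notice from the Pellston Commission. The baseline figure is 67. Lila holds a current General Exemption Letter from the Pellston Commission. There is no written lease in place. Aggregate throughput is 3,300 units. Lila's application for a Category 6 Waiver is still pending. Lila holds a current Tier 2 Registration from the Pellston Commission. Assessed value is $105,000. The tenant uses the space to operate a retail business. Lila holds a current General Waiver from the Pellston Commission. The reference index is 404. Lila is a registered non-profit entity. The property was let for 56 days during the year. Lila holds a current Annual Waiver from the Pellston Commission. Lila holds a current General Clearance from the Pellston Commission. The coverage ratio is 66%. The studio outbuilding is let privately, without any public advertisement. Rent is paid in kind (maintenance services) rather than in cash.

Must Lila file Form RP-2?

No — exception (a) applies; Lila is not required to file Form RP-2.

Exception (a)'s conditions are all satisfied: rent is paid in kind; Lila is a registered non-profit. Considering the limiting provisions: (e) applies (a current Annual Notice is held), but is set aside by (f): (f) operates against (e): a current General Clearance is held. (g) operates (a current General Waiver is held), but yields to (h): (h) operates against (g): a current Annual Waiver is held. (i) applies (a current General Exemption Letter is held), but is overridden by (j): (j) operates against (i): the space is let for business use. (k) does not operate here (the property is let privately without advertisement), so (j) stands. Exception (a) stands.
Exception (b) is satisfied on its face — the reference index is 404, below the 411 limit; a current Tier 2 Registration is held; there is no written lease. Turning to paragraphs (l)–(m): (l) operates against (b): assessed value is $105,000, under the $117,500 limit. (m) is inapplicable (no current Category 6 Waiver is held), so (l) stands. (b) is therefore removed.
Exception (c) fails — the number of days the property was let is 56 days, not under 48 days.
Exception (d) fails — the baseline figure is 67, short of 85.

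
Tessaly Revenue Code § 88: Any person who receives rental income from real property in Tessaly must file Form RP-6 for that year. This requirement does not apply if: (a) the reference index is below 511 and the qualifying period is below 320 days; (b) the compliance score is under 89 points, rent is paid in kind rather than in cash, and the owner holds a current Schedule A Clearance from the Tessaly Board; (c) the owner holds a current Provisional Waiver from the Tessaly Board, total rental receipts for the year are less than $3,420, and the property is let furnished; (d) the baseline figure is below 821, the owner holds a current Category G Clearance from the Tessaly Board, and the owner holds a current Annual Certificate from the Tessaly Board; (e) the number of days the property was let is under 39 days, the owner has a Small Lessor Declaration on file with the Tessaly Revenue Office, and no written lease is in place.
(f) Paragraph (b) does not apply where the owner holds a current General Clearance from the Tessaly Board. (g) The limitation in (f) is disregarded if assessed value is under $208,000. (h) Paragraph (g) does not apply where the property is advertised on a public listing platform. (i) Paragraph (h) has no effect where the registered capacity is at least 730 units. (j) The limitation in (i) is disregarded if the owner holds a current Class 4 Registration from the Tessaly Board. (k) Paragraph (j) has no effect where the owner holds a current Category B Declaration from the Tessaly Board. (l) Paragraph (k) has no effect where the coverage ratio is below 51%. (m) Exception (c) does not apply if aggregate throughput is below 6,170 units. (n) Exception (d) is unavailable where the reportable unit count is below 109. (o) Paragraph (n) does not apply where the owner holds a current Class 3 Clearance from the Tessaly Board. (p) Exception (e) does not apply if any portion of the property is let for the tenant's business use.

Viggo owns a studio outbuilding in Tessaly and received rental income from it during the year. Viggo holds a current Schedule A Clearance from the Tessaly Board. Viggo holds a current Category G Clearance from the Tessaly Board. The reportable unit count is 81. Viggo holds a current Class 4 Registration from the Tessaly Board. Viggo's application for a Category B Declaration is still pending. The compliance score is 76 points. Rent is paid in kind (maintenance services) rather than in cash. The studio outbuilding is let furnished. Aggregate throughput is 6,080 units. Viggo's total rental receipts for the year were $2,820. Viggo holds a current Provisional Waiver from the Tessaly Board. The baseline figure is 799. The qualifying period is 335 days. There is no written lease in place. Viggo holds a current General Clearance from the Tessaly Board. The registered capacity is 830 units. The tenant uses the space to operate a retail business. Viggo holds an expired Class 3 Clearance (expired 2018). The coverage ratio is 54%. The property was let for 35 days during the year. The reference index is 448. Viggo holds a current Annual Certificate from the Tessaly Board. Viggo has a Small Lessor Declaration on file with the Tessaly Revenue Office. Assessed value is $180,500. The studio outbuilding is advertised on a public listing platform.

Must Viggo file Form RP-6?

Exception (a) does not apply: the qualifying period is 335 days, not below 320 days.
Exception (b)'s conditions are all satisfied: the compliance score is 76 points, under the 89 points limit; rent is paid in kind; a current Schedule A Clearance is held. However, paragraphs (f)–(l) must be considered: (f) operates against (b): a current General Clearance is held. (g) applies (assessed value is $180,500, under the $208,000 limit), but is overridden by (h): (h) operates against (g): the property is publicly advertised. (i) is engaged (the registered capacity is 830 units, meeting the 730 units threshold), but is overridden by (j): (j) is triggered — a current Class 4 Registration is held. (k), which would lift (j), is inapplicable — no current Category B Declaration is held. Exception (b) does not apply.
Exception (c) is satisfied on its face — a current Provisional Waiver is held; total rental receipts for the year are $2,820, less than the $3,420 limit; the property is let furnished. But: (m) operates against (c): aggregate throughput is 6,080 units, below the 6,170 units limit. (c) is therefore removed.
Exception (d): the baseline figure is 799, below the 821 limit; a current Category G Clearance is held; a current Annual Certificate is held — every condition holds. Turning to paragraphs (n)–(o): (n) operates against (d): the reportable unit count is 81, below the 109 limit. (o), which would lift (n), is not triggered — no current Class 3 Clearance is held. So (d) is unavailable.
All of (e)'s requirements are met (the number of days the property was let is 35 days, under the 39 days limit; a Small Lessor Declaration is on file; there is no written lease). However, paragraph (p) must be considered: (p) is engaged — the space is let for business use. (e) is therefore removed.
Every exception is unavailable, so the rule governs.

Yes — Viggo must file Form RP-6.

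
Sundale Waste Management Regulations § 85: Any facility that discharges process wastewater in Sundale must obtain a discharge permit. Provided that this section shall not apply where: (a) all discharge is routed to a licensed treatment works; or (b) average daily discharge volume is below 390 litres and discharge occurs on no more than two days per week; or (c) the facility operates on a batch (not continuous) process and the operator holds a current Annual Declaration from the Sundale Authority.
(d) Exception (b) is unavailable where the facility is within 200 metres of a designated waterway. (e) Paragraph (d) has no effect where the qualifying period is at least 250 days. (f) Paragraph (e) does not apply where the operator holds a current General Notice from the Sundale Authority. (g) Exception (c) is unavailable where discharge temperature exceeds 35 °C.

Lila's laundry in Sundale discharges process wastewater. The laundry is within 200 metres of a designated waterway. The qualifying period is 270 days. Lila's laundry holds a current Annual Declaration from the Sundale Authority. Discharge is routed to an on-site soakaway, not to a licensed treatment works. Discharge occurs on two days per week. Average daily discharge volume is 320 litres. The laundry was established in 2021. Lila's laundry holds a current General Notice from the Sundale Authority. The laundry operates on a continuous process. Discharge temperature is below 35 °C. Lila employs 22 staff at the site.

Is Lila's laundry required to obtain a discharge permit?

Yes — Lila's laundry must obtain a discharge permit.

Exception (a) does not apply: discharge is not routed to a licensed treatment works.
Exception (b): average daily discharge volume is 320 litres, below the 390 litres limit; discharge occurs on no more than two days per week — every condition holds. However, paragraphs (d)–(f) must be considered: (d) operates — the laundry is within 200 m of a designated waterway. (e) would limit (d) — the qualifying period is 270 days, meeting the 250 days threshold — but (f) sets (e) aside: (f) is triggered — a current General Notice is held. (b) is therefore removed.
Exception (c) does not apply: the facility operates on a continuous process.
None of the exceptions is available; § 85 applies in full.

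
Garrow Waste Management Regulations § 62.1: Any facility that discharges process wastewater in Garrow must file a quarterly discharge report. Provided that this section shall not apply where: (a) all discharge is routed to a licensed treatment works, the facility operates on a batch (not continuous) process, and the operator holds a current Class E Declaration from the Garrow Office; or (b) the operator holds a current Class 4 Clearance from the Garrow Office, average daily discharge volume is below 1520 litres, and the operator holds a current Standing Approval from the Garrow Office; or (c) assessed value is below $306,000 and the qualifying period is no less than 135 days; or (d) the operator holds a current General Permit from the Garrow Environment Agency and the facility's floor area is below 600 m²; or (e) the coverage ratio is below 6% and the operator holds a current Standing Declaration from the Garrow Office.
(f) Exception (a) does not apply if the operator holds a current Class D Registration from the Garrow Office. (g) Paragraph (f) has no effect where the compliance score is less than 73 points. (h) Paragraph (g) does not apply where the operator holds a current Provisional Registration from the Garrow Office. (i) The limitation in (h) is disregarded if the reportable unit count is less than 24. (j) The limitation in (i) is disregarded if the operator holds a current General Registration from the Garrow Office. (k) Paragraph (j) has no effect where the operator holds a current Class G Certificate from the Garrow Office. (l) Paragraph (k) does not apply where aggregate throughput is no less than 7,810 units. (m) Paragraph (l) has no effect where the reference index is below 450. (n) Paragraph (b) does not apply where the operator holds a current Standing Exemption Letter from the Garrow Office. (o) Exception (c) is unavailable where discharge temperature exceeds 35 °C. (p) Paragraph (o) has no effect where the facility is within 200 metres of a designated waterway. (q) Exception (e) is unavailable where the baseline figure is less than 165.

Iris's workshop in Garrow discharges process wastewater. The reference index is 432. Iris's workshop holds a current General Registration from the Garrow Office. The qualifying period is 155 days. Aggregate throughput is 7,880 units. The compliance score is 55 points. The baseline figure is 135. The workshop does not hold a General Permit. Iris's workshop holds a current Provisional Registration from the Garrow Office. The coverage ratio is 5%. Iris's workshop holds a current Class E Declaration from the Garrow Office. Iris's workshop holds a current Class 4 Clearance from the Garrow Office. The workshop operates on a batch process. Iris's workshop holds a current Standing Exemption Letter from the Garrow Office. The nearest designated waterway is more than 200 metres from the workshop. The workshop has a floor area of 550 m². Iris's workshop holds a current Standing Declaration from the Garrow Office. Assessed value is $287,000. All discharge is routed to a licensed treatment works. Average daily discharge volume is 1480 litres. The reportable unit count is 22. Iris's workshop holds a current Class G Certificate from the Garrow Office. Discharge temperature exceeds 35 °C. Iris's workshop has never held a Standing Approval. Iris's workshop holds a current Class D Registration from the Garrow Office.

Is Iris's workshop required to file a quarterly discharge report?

No — exception (a) applies; Iris's workshop is not required to file a quarterly discharge report.

All of (a)'s requirements are met (discharge is routed to a licensed treatment works; the facility operates on a batch process; a current Class E Declaration is held). Under paragraphs (f)–(m): (f) would limit (a) — a current Class D Registration is held — but (g) sets (f) aside: (g) is triggered — the compliance score is 55 points, less than the 73 points limit. (h) would limit (g) — a current Provisional Registration is held — but (i) sets (h) aside: (i) applies — the reportable unit count is 22, less than the 24 limit. (j) would limit (i) — a current General Registration is held — but (k) sets (j) aside: (k) is engaged — a current Class G Certificate is held. (l) would limit (k) — aggregate throughput is 7,880 units, meeting the 7,810 units threshold — but (m) sets (l) aside: (m) operates against (l): the reference index is 432, below the 450 limit. Exception (a) stands.
Exception (b) fails — there is no Standing Approval in force.
Exception (c): assessed value is $287,000, below the $306,000 limit; the qualifying period is 155 days, meeting the 135 days threshold — every condition holds. But applying paragraphs (o)–(p): (o) operates against (c): discharge temperature exceeds 35 °C. (p), which would lift (o), does not operate here — the workshop is more than 200 m from any designated waterway. (c) is therefore removed.
Exception (d) does not apply: no General Permit is held.
Exception (e) is satisfied on its face — the coverage ratio is 5%, below the 6% limit; a current Standing Declaration is held. But applying paragraph (q): (q) operates against (e): the baseline figure is 135, less than the 165 limit. Exception (e) does not apply.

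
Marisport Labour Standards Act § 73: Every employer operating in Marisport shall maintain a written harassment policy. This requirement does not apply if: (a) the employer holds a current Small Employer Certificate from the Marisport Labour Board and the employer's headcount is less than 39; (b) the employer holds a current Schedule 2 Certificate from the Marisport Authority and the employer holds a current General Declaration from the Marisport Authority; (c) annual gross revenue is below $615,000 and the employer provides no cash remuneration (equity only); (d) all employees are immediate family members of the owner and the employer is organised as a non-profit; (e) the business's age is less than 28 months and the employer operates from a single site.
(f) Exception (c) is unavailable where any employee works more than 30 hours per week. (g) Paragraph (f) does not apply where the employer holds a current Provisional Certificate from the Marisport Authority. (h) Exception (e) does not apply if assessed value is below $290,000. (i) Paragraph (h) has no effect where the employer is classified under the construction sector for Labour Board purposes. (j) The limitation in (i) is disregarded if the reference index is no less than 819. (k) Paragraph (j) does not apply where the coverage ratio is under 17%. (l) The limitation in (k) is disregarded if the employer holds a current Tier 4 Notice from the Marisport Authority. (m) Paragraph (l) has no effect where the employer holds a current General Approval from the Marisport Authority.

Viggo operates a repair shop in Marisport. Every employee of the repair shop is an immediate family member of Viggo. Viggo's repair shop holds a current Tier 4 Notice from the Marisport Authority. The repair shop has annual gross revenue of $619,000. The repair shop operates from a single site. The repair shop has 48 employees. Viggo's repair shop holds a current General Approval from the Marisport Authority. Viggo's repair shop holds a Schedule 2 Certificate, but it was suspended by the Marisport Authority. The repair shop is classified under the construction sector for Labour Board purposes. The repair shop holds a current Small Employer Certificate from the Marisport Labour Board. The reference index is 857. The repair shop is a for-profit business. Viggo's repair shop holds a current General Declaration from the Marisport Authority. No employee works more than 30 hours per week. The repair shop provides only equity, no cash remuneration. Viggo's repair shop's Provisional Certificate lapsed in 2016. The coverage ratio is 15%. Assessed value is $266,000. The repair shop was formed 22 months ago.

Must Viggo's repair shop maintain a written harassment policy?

No — exception (e) applies; Viggo's repair shop is not required to maintain a written harassment policy.

Exception (a) fails — the employer's headcount is 48, not less than 39.
Exception (b) requires that the employer holds a current Schedule 2 Certificate from the Marisport Authority; but there is no Schedule 2 Certificate in force, so (b) is unavailable.
Exception (c) does not apply: annual gross revenue is $619,000, not below $615,000.
Exception (d) requires that the employer is organised as a non-profit; but the employer is for-profit, so (d) is unavailable.
Exception (e): the business's age is 22 months, less than the 28 months limit; the employer operates from a single site — every condition holds. Applying paragraphs (h)–(m): (h) applies (assessed value is $266,000, below the $290,000 limit), but is set aside by (i): (i) is triggered — the repair shop is classified under the construction sector. (j) is triggered (the reference index is 857, meeting the 819 threshold), but is set aside by (k): (k) operates against (j): the coverage ratio is 15%, under the 17% limit. (l) would limit (k) — a current Tier 4 Notice is held — but (m) sets (l) aside: (m) operates against (l): a current General Approval is held. (e) remains available.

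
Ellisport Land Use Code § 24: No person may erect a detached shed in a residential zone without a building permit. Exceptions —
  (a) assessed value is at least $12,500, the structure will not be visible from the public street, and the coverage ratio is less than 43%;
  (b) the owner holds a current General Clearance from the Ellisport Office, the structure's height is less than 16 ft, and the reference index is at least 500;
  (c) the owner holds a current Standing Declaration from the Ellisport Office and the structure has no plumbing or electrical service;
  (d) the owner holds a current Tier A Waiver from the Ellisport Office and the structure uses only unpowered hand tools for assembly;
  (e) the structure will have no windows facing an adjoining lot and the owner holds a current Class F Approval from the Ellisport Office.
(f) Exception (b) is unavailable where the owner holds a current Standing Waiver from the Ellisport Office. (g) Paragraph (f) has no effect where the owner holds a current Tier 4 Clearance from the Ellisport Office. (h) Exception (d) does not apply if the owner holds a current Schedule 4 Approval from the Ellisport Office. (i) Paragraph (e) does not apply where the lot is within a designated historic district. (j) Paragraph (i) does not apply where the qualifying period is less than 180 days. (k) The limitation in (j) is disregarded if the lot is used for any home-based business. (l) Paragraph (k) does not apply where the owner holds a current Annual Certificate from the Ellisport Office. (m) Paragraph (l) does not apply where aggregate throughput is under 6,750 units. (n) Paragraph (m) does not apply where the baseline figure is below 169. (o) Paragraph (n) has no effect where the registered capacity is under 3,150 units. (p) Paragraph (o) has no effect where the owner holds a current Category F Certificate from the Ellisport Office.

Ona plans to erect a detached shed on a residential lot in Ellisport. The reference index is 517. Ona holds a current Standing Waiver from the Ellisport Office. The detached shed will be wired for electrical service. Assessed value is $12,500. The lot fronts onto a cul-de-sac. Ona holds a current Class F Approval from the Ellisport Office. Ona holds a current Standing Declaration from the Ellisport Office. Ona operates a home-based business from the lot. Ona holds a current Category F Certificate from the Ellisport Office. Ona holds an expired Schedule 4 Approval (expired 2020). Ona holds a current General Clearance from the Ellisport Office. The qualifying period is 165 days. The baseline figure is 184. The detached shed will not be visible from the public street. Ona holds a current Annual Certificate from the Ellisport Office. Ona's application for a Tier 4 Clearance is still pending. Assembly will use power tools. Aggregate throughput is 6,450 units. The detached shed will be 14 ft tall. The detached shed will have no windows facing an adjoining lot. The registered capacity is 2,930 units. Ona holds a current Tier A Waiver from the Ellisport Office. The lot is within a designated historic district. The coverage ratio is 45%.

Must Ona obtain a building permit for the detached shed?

Exception (a) fails — the coverage ratio is 45%, not less than 43%.
Exception (b)'s conditions are all satisfied: a current General Clearance is held; the structure's height is 14 ft, less than the 16 ft limit; the reference index is 517, meeting the 500 threshold. But applying paragraphs (f)–(g): (f) operates against (b): a current Standing Waiver is held. (g), which would lift (f), is inapplicable — no current Tier 4 Clearance is held. (b) is therefore removed.
Exception (c) does not apply: electrical service is planned.
Exception (d) requires that the structure uses only unpowered hand tools for assembly; but assembly uses power tools, so (d) is unavailable.
Exception (e): no windows face an adjoining lot; a current Class F Approval is held — every condition holds. However, paragraphs (i)–(p) must be considered: (i) operates against (e): the lot is in a historic district. (j) would limit (i) — the qualifying period is 165 days, less than the 180 days limit — but (k) sets (j) aside: (k) operates against (j): a home-based business operates on the lot. (l) operates (a current Annual Certificate is held), but is overridden by (m): (m) operates against (l): aggregate throughput is 6,450 units, under the 6,750 units limit. (n) is inapplicable (the baseline figure is 184, not below 169), so (m) stands. (e) is therefore removed.
Every exception is unavailable, so the rule governs.

Yes — Ona must obtain a building permit.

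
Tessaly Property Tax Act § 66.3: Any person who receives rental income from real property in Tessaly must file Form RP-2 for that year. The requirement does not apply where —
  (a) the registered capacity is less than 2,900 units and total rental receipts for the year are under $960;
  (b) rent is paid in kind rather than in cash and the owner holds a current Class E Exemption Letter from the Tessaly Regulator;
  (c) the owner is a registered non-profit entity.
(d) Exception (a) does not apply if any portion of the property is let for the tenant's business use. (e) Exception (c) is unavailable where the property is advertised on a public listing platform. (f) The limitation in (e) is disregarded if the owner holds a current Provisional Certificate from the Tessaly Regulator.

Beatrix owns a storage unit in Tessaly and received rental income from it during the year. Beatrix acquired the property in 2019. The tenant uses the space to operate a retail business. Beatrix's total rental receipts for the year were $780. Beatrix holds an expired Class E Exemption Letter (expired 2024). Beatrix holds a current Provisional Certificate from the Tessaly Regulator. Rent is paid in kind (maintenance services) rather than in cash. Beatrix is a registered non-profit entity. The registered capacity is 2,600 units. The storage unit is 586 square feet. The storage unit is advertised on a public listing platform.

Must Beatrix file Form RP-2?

All of (a)'s requirements are met (the registered capacity is 2,600 units, less than the 2,900 units limit; total rental receipts for the year are $780, under the $960 limit). But applying paragraph (d): (d) operates against (a): the space is let for business use. (a) is therefore removed.
Exception (b) fails — the Class E Exemption Letter is not current.
All of (c)'s requirements are met (Beatrix is a registered non-profit). Under paragraphs (e)–(f): (e) is engaged (the property is publicly advertised), but is itself disapplied by (f): (f) operates against (e): a current Provisional Certificate is held. (c) remains available.

No — exception (c) applies; Beatrix is not required to file Form RP-2.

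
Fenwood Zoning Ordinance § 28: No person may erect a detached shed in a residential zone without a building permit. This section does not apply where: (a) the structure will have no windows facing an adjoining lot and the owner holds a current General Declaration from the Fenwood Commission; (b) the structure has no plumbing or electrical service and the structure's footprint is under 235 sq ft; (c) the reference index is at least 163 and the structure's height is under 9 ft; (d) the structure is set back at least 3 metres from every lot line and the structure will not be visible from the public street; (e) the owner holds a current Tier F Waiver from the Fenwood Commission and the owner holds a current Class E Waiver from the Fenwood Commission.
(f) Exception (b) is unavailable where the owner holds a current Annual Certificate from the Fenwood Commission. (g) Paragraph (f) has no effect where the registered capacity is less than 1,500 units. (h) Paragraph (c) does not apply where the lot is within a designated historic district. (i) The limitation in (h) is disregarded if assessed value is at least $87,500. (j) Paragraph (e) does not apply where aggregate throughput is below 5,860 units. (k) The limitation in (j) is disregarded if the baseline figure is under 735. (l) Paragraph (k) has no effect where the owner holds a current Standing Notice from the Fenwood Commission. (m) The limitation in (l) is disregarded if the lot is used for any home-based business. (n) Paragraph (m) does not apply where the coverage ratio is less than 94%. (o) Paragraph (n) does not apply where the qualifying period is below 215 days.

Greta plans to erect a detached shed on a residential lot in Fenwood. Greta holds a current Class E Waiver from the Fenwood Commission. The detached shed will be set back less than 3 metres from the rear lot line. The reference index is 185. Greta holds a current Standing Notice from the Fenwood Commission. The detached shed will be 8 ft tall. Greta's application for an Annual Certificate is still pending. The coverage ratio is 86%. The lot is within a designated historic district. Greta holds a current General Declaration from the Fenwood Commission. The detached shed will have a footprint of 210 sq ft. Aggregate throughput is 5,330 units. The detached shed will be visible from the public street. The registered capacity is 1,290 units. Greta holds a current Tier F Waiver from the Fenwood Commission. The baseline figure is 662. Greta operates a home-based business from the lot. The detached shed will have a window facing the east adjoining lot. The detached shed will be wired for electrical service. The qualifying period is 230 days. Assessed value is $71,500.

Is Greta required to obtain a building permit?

Exception (a) does not apply: a window faces an adjoining lot.
Exception (b) requires that the structure has no plumbing or electrical service; but electrical service is planned, so (b) is unavailable.
Exception (c): the reference index is 185, meeting the 163 threshold; the structure's height is 8 ft, under the 9 ft limit — every condition holds. Turning to paragraphs (h)–(i): (h) is triggered — the lot is in a historic district. (i), which would lift (h), does not operate here — assessed value is $71,500, short of $87,500. (c) is therefore removed.
Exception (d) fails — the rear setback is under 3 m.
All of (e)'s requirements are met (a current Tier F Waiver is held; a current Class E Waiver is held). But: (j) operates against (e): aggregate throughput is 5,330 units, below the 5,860 units limit. (k) would limit (j) — the baseline figure is 662, under the 735 limit — but (l) sets (k) aside: (l) operates against (k): a current Standing Notice is held. (m) would limit (l) — a home-based business operates on the lot — but (n) sets (m) aside: (n) operates against (m): the coverage ratio is 86%, less than the 94% limit. (o) does not operate here (the qualifying period is 230 days, not below 215 days), so (n) stands. So (e) is unavailable.
No exception applies. The general rule governs.

Yes — Greta must obtain a building permit.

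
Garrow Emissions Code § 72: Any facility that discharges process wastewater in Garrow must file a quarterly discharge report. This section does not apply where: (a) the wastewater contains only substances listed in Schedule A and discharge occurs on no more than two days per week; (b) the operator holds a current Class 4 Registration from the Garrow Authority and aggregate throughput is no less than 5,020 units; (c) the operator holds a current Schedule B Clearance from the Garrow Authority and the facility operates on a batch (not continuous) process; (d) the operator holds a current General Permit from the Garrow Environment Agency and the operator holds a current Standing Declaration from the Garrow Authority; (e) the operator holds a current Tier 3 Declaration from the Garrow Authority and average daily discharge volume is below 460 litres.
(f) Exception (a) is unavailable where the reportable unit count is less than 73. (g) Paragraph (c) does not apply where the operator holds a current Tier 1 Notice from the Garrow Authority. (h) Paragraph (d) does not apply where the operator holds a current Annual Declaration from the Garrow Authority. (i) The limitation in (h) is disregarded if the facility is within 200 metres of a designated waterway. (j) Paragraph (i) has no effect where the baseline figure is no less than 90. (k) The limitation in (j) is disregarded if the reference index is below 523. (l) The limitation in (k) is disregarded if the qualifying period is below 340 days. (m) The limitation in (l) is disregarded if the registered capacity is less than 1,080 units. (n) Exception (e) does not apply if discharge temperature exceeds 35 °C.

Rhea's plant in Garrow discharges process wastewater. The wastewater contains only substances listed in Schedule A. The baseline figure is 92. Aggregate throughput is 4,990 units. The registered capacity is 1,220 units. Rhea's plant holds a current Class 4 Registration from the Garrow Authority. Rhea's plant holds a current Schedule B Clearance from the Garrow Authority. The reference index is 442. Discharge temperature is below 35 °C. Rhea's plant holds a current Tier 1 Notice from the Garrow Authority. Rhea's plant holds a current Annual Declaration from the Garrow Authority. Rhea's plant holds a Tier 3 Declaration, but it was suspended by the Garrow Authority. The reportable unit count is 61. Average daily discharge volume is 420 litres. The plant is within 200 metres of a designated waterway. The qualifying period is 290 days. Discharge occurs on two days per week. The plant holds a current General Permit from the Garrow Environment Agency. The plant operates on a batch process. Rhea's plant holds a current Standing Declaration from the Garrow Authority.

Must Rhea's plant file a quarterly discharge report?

Yes — Rhea's plant must file a quarterly discharge report.

Exception (a)'s conditions are all satisfied: the wastewater is Schedule-A-only; discharge occurs on no more than two days per week. However, paragraph (f) must be considered: (f) operates against (a): the reportable unit count is 61, less than the 73 limit. (a) is therefore removed.
Exception (b) requires that aggregate throughput is no less than 5,020 units; but aggregate throughput is 4,990 units, short of 5,020 units, so (b) is unavailable.
All of (c)'s requirements are met (a current Schedule B Clearance is held; the facility operates on a batch process). However, paragraph (g) must be considered: (g) is engaged — a current Tier 1 Notice is held. (c) is therefore removed.
Exception (d) is satisfied on its face — a current General Permit is held; a current Standing Declaration is held. But: (h) is triggered — a current Annual Declaration is held. (i) would limit (h) — the plant is within 200 m of a designated waterway — but (j) sets (i) aside: (j) is engaged — the baseline figure is 92, meeting the 90 threshold. (k) operates (the reference index is 442, below the 523 limit), but is itself disapplied by (l): (l) operates against (k): the qualifying period is 290 days, below the 340 days limit. (m), which would lift (l), is not engaged — the registered capacity is 1,220 units, not less than 1,080 units. (d) is therefore removed.
Exception (e) requires that the operator holds a current Tier 3 Declaration from the Garrow Authority; but no current Tier 3 Declaration is held, so (e) is unavailable.
No exception displaces § 72.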